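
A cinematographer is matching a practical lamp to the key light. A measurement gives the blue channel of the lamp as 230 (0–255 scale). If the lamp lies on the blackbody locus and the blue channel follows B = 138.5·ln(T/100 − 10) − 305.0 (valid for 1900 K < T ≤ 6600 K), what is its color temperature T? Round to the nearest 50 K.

ln(t − 10) = (230 + 305.0) / 138.5 = 3.8628.
t − 10 = e^3.8628 = 47.599, so t = 57.599.
T = 100·t = 5760 K → 5750 K to the nearest 50 K.

5750 K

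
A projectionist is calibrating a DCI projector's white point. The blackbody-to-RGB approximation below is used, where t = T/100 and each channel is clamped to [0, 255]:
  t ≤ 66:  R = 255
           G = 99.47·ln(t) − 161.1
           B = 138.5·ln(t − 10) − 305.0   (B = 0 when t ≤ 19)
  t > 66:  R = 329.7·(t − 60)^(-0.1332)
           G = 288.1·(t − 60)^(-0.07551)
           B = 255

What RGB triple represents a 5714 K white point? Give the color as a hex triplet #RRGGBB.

t = 5714/100 = 57.14; the t ≤ 66 branch applies.
R = 255 by definition for t ≤ 66.
G = 99.47·ln 57.14 − 161.1 = 99.47·4.0455 − 161.1 = 241.306.
B = 138.5·ln(57.14 − 10) − 305.0 = 138.5·ln 47.14 − 305.0 = 138.5·3.8531 − 305.0 = 228.657.
Rounded: (255, 241, 229).
In hex: #FFF1E5.

#FFF1E5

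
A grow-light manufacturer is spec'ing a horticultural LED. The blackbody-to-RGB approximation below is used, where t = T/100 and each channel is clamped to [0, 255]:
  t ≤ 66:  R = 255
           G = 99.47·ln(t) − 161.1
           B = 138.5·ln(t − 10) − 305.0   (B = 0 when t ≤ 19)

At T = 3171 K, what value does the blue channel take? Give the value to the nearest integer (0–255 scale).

t = 3171/100 = 31.71; the t ≤ 66 branch applies.
B = 138.5·ln(31.71 − 10) − 305.0 = 138.5·ln 21.71 − 305.0 = 138.5·3.0778 − 305.0 = 121.272.
Rounded: 121.

121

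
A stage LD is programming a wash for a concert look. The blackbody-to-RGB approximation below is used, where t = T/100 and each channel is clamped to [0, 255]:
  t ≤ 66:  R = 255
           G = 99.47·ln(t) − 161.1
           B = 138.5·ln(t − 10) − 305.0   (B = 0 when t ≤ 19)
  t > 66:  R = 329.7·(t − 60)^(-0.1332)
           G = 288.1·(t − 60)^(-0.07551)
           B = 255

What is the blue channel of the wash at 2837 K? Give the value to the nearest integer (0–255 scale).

t = 2837/100 = 28.37; the t ≤ 66 branch applies.
B = 138.5·ln(28.37 − 10) − 305.0 = 138.5·ln 18.37 − 305.0 = 138.5·2.9107 − 305.0 = 98.135.
Rounded: 98.

98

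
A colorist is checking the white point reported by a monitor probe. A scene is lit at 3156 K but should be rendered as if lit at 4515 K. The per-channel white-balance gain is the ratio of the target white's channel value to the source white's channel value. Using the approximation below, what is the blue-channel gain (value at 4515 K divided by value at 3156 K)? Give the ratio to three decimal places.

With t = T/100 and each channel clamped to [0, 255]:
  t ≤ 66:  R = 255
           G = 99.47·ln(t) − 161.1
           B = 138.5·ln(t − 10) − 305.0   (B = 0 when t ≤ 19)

1.563

At 3156 K (t = 31.56):
  B = 138.5·ln(31.56 − 10) − 305.0 = 138.5·ln 21.56 − 305.0 = 138.5·3.0708 − 305.0 = 120.311.
At 4515 K (t = 45.15):
  B = 138.5·ln(45.15 − 10) − 305.0 = 138.5·ln 35.15 − 305.0 = 138.5·3.5596 − 305.0 = 188.008.
Gain = 188.008 / 120.311 = 1.5627 → 1.563.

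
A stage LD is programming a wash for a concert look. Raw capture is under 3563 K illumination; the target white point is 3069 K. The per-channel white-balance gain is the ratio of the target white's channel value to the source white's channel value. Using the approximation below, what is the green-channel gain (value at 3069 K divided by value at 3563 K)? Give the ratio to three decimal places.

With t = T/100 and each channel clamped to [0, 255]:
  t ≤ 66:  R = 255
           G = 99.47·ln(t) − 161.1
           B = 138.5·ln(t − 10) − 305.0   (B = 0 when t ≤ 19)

At 3563 K (t = 35.63):
  G = 99.47·ln 35.63 − 161.1 = 99.47·3.5732 − 161.1 = 194.325.
At 3069 K (t = 30.69):
  G = 99.47·ln 30.69 − 161.1 = 99.47·3.4239 − 161.1 = 179.479.
Gain = 179.479 / 194.325 = 0.9236 → 0.924.

0.924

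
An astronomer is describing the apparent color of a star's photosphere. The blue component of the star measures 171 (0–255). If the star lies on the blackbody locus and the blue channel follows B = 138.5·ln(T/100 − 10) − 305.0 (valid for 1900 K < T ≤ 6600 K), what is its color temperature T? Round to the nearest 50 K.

4100 K

ln(t − 10) = (171 + 305.0) / 138.5 = 3.4368.
t − 10 = e^3.4368 = 31.088, so t = 41.088.
T = 100·t = 4109 K → 4100 K to the nearest 50 K.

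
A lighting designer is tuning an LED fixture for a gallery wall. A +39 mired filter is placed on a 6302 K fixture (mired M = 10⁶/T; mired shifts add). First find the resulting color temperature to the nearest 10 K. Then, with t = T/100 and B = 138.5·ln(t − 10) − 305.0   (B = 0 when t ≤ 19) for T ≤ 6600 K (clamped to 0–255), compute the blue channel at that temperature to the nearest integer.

208

M_in = 10⁶/6302 = 158.68; M_out = 158.68 + (+39) = 197.68.
T_out = 10⁶/197.68 = 5058.7 K → 5060 K; t = 50.6.
B = 138.5·ln(50.6 − 10) − 305.0 = 138.5·ln 40.6 − 305.0 = 138.5·3.7038 − 305.0 = 207.972.
Rounded: 208.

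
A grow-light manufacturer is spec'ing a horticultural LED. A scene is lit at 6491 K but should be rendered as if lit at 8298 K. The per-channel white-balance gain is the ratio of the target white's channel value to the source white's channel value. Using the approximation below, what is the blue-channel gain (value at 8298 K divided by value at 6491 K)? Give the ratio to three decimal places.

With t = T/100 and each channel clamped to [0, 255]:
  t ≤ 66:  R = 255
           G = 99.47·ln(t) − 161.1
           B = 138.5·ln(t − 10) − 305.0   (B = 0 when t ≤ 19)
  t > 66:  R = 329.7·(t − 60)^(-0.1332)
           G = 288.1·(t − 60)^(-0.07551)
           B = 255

At 6491 K (t = 64.91):
  B = 138.5·ln(64.91 − 10) − 305.0 = 138.5·ln 54.91 − 305.0 = 138.5·4.0057 − 305.0 = 249.789.
At 8298 K (t = 82.98):
  B = 255 by definition for t > 66.
Gain = 255.000 / 249.789 = 1.0209 → 1.021.

1.021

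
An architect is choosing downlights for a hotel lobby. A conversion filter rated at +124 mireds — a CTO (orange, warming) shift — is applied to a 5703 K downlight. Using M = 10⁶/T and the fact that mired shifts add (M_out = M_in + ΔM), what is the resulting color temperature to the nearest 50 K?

3350 K

M_in = 10⁶/5703 = 175.35 mireds.
M_out = 175.35 + (+124) = 299.35 mireds.
T_out = 10⁶/299.35 = 3340.6 K → 3350 K.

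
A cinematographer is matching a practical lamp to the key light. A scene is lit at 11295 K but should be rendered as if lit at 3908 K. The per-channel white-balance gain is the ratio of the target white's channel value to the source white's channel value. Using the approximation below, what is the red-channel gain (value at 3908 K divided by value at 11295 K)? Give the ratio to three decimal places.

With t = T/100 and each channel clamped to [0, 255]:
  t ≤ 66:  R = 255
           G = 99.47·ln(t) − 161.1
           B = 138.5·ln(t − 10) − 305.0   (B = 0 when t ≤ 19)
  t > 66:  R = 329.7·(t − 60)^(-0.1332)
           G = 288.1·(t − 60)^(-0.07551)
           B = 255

1.312

At 11295 K (t = 112.95):
  R = 329.7·(112.95 − 60)^(-0.1332) = 329.7·52.95^(-0.1332) = 329.7·0.58936 = 194.312.
At 3908 K (t = 39.08):
  R = 255 by definition for t ≤ 66.
Gain = 255.000 / 194.312 = 1.3123 → 1.312.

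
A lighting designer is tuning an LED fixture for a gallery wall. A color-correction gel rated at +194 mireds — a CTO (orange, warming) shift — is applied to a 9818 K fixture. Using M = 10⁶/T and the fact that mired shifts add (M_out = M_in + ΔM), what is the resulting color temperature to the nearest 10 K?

M_in = 10⁶/9818 = 101.85 mireds.
M_out = 101.85 + (+194) = 295.85 mireds.
T_out = 10⁶/295.85 = 3380.0 K → 3380 K.

3380 K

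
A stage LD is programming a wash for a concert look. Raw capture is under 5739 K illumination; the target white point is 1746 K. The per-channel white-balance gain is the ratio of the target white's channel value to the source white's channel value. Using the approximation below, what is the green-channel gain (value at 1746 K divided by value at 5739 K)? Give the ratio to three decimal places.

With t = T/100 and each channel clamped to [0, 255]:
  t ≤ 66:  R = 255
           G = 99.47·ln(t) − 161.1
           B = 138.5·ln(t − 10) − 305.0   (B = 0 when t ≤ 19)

At 5739 K (t = 57.39):
  G = 99.47·ln 57.39 − 161.1 = 99.47·4.0499 − 161.1 = 241.741.
At 1746 K (t = 17.46):
  G = 99.47·ln 17.46 − 161.1 = 99.47·2.8599 − 161.1 = 123.376.
Gain = 123.376 / 241.741 = 0.5104 → 0.510.

0.510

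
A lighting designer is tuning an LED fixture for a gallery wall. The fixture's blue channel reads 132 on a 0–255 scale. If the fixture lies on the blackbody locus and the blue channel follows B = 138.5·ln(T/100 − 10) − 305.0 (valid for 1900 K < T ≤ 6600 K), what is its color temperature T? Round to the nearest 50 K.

ln(t − 10) = (132 + 305.0) / 138.5 = 3.1552.
t − 10 = e^3.1552 = 23.459, so t = 33.459.
T = 100·t = 3346 K → 3350 K to the nearest 50 K.

3350 K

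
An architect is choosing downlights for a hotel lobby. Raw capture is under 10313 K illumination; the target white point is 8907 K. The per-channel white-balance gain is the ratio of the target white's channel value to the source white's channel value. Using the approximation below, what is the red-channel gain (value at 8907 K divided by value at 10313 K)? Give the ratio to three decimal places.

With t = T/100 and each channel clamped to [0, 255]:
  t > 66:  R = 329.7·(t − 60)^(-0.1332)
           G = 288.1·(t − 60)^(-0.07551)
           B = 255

At 10313 K (t = 103.13):
  R = 329.7·(103.13 − 60)^(-0.1332) = 329.7·43.13^(-0.1332) = 329.7·0.60569 = 199.695.
At 8907 K (t = 89.07):
  R = 329.7·(89.07 − 60)^(-0.1332) = 329.7·29.07^(-0.1332) = 329.7·0.63837 = 210.469.
Gain = 210.469 / 199.695 = 1.0540 → 1.054.

1.054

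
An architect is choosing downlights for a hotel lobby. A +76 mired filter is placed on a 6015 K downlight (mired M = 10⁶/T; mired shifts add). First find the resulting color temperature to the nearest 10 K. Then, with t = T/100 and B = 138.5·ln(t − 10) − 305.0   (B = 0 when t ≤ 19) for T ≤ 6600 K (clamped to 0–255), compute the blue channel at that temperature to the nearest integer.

172

M_in = 10⁶/6015 = 166.25; M_out = 166.25 + (+76) = 242.25.
T_out = 10⁶/242.25 = 4127.9 K → 4130 K; t = 41.3.
B = 138.5·ln(41.3 − 10) − 305.0 = 138.5·ln 31.3 − 305.0 = 138.5·3.4436 − 305.0 = 171.941.
Rounded: 172.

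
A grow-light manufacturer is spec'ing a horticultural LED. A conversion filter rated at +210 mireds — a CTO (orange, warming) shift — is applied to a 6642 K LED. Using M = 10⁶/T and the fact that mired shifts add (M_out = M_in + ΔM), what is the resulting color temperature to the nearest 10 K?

M_in = 10⁶/6642 = 150.56 mireds.
M_out = 150.56 + (+210) = 360.56 mireds.
T_out = 10⁶/360.56 = 2773.5 K → 2770 K.

2770 K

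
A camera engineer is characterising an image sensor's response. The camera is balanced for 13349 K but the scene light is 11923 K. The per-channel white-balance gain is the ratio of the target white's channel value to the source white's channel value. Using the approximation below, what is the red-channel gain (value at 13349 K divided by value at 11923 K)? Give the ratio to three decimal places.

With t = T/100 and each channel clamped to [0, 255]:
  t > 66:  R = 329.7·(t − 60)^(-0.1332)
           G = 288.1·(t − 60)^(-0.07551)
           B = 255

0.972

At 11923 K (t = 119.23):
  R = 329.7·(119.23 − 60)^(-0.1332) = 329.7·59.23^(-0.1332) = 329.7·0.58063 = 191.433.
At 13349 K (t = 133.49):
  R = 329.7·(133.49 − 60)^(-0.1332) = 329.7·73.49^(-0.1332) = 329.7·0.56418 = 186.010.
Gain = 186.010 / 191.433 = 0.9717 → 0.972.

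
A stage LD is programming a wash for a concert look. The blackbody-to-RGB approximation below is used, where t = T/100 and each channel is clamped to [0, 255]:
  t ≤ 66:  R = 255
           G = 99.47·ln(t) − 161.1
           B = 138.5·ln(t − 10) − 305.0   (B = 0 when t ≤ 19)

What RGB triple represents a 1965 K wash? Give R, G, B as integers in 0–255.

R=255, G=135, B=9

t = 1965/100 = 19.65; the t ≤ 66 branch applies.
R = 255 by definition for t ≤ 66.
G = 99.47·ln 19.65 − 161.1 = 99.47·2.9781 − 161.1 = 135.129.
B = 138.5·ln(19.65 − 10) − 305.0 = 138.5·ln 9.65 − 305.0 = 138.5·2.2670 − 305.0 = 8.974.
Rounded: (255, 135, 9).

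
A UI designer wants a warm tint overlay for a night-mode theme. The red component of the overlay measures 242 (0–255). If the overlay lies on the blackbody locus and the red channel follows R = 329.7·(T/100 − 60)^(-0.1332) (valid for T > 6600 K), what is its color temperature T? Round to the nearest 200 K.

(t − 60)^(-0.1332) = 242/329.7 = 0.73400.
t − 60 = 0.73400^(1/-0.1332) = 0.73400^(-7.508) = 10.193, so t = 70.193.
T = 100·t = 7019 K → 7000 K to the nearest 200 K.

7000 K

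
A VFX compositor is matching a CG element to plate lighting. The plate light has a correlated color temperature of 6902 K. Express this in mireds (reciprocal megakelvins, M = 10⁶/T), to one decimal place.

M = 10⁶ / 6902 = 144.886 → 144.9 mireds.

144.9 mireds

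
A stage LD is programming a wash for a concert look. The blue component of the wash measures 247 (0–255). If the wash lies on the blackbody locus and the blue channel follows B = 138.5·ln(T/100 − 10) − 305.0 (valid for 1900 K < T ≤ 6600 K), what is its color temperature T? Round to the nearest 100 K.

6400 K

ln(t − 10) = (247 + 305.0) / 138.5 = 3.9856.
t − 10 = e^3.9856 = 53.815, so t = 63.815.
T = 100·t = 6382 K → 6400 K to the nearest 100 K.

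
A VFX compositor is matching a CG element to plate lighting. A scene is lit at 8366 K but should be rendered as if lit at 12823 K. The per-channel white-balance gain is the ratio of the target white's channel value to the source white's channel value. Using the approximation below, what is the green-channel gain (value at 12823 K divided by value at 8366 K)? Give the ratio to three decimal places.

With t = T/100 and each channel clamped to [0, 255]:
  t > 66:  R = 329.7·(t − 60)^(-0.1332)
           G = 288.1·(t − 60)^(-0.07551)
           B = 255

0.923

At 8366 K (t = 83.66):
  G = 288.1·(83.66 − 60)^(-0.07551) = 288.1·23.66^(-0.07551) = 288.1·0.78750 = 226.877.
At 12823 K (t = 128.23):
  G = 288.1·(128.23 − 60)^(-0.07551) = 288.1·68.23^(-0.07551) = 288.1·0.72697 = 209.440.
Gain = 209.440 / 226.877 = 0.9231 → 0.923.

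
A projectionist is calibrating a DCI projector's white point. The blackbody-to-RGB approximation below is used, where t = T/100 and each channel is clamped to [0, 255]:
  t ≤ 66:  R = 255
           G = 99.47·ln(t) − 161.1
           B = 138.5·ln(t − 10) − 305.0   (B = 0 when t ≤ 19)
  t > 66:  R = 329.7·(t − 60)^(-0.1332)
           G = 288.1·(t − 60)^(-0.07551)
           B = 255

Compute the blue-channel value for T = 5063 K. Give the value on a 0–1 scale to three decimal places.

t = 5063/100 = 50.63; the t ≤ 66 branch applies.
B = 138.5·ln(50.63 − 10) − 305.0 = 138.5·ln 40.63 − 305.0 = 138.5·3.7045 − 305.0 = 208.074.
On a 0–1 scale: 208.074/255 = 0.8160 → 0.816.

0.816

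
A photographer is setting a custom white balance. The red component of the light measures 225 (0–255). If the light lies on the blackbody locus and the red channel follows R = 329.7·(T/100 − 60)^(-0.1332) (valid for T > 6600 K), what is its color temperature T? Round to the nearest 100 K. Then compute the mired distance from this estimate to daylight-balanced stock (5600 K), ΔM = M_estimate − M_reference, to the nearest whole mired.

(t − 60)^(-0.1332) = 225/329.7 = 0.68244.
t − 60 = 0.68244^(1/-0.1332) = 0.68244^(-7.508) = 17.610, so t = 77.610.
T = 100·t = 7761 K → 7800 K to the nearest 100 K.
M_estimate = 10⁶/7800 = 128.21; M_reference = 10⁶/5600 = 178.57.
ΔM = 128.21 − 178.57 = -50.37 → -50 mireds.

-50 mireds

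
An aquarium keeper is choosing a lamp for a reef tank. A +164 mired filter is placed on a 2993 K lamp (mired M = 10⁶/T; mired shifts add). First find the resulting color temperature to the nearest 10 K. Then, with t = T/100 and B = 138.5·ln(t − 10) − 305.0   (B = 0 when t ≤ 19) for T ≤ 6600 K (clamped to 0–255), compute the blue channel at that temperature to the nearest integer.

M_in = 10⁶/2993 = 334.11; M_out = 334.11 + (+164) = 498.11.
T_out = 10⁶/498.11 = 2007.6 K → 2010 K; t = 20.1.
B = 138.5·ln(20.1 − 10) − 305.0 = 138.5·ln 10.1 − 305.0 = 138.5·2.3125 − 305.0 = 15.286.
Rounded: 15.

15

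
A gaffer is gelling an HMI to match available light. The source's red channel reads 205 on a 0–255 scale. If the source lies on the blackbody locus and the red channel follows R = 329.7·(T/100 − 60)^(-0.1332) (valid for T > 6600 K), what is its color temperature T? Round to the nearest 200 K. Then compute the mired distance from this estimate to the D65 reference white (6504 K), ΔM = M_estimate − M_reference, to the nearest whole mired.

-50 mireds

(t − 60)^(-0.1332) = 205/329.7 = 0.62178.
t − 60 = 0.62178^(1/-0.1332) = 0.62178^(-7.508) = 35.423, so t = 95.423.
T = 100·t = 9542 K → 9600 K to the nearest 200 K.
M_estimate = 10⁶/9600 = 104.17; M_reference = 10⁶/6504 = 153.75.
ΔM = 104.17 − 153.75 = -49.58 → -50 mireds.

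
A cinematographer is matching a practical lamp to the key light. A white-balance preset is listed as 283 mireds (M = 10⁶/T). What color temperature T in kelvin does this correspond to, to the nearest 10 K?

T = 10⁶ / 283 = 3533.57 K → 3530 K.

3530 K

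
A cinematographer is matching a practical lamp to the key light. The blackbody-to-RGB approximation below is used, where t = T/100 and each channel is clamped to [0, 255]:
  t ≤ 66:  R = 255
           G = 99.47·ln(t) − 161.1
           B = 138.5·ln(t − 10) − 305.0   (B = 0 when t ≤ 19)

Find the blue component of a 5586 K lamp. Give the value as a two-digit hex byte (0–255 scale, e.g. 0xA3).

t = 5586/100 = 55.86; the t ≤ 66 branch applies.
B = 138.5·ln(55.86 − 10) − 305.0 = 138.5·ln 45.86 − 305.0 = 138.5·3.8256 − 305.0 = 224.845.
Rounded: 225; in hex, 0xE1.

0xE1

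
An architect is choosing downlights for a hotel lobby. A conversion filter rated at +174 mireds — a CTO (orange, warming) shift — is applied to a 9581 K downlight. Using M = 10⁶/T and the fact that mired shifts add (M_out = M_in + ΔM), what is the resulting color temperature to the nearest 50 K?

3600 K

M_in = 10⁶/9581 = 104.37 mireds.
M_out = 104.37 + (+174) = 278.37 mireds.
T_out = 10⁶/278.37 = 3592.3 K → 3600 K.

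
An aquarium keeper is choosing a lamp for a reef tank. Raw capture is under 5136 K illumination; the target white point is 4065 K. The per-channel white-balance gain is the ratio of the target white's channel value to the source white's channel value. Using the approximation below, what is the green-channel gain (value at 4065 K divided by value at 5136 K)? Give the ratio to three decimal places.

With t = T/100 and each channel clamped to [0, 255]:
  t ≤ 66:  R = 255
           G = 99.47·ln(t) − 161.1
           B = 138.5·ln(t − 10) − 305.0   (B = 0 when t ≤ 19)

At 5136 K (t = 51.36):
  G = 99.47·ln 51.36 − 161.1 = 99.47·3.9389 − 161.1 = 230.698.
At 4065 K (t = 40.65):
  G = 99.47·ln 40.65 − 161.1 = 99.47·3.7050 − 161.1 = 207.436.
Gain = 207.436 / 230.698 = 0.8992 → 0.899.

0.899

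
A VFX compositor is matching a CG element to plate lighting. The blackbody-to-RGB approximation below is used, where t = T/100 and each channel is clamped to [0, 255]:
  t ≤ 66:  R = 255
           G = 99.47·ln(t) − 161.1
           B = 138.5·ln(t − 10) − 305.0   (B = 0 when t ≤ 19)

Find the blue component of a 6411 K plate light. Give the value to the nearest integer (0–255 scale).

t = 6411/100 = 64.11; the t ≤ 66 branch applies.
B = 138.5·ln(64.11 − 10) − 305.0 = 138.5·ln 54.11 − 305.0 = 138.5·3.9910 − 305.0 = 247.756.
Rounded: 248.

248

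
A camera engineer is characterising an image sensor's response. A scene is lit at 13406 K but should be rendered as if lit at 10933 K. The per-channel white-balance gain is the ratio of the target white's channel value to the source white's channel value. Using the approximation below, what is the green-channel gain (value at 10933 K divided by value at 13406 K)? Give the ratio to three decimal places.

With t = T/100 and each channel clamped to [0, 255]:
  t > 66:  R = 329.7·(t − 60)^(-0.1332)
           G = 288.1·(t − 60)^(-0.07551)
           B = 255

At 13406 K (t = 134.06):
  G = 288.1·(134.06 − 60)^(-0.07551) = 288.1·74.06^(-0.07551) = 288.1·0.72248 = 208.147.
At 10933 K (t = 109.33):
  G = 288.1·(109.33 − 60)^(-0.07551) = 288.1·49.33^(-0.07551) = 288.1·0.74499 = 214.633.
Gain = 214.633 / 208.147 = 1.0312 → 1.031.

1.031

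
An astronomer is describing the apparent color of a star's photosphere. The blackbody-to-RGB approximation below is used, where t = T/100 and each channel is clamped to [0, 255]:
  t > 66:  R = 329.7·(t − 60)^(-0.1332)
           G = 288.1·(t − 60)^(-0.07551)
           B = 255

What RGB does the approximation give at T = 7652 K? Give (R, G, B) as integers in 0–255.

t = 7652/100 = 76.52; the t > 66 branch applies.
R = 329.7·(76.52 − 60)^(-0.1332) = 329.7·16.52^(-0.1332) = 329.7·0.68827 = 226.924.
G = 288.1·(76.52 − 60)^(-0.07551) = 288.1·16.52^(-0.07551) = 288.1·0.80915 = 233.116.
B = 255 by definition for t > 66.
Rounded: (227, 233, 255).

(227, 233, 255)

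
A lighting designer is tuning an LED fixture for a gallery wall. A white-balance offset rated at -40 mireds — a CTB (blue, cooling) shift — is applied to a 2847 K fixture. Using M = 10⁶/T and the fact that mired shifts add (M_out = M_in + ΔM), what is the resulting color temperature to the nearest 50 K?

M_in = 10⁶/2847 = 351.25 mireds.
M_out = 351.25 + (-40) = 311.25 mireds.
T_out = 10⁶/311.25 = 3212.9 K → 3200 K.

3200 K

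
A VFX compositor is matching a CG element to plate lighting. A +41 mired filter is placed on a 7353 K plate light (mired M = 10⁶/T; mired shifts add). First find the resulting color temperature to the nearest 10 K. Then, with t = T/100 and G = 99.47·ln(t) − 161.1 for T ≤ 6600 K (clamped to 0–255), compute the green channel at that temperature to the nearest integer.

240

M_in = 10⁶/7353 = 136.00; M_out = 136.00 + (+41) = 177.00.
T_out = 10⁶/177.00 = 5649.8 K → 5650 K; t = 56.5.
G = 99.47·ln 56.5 − 161.1 = 99.47·4.0342 − 161.1 = 240.186.
Rounded: 240.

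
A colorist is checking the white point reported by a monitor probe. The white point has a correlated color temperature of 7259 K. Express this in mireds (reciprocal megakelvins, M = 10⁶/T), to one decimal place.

M = 10⁶ / 7259 = 137.760 → 137.8 mireds.

137.8 mireds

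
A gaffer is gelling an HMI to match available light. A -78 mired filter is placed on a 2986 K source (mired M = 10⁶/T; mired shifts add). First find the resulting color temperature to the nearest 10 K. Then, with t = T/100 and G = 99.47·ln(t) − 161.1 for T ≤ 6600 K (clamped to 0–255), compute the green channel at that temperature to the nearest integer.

M_in = 10⁶/2986 = 334.90; M_out = 334.90 + (-78) = 256.90.
T_out = 10⁶/256.90 = 3892.6 K → 3890 K; t = 38.9.
G = 99.47·ln 38.9 − 161.1 = 99.47·3.6610 − 161.1 = 203.059.
Rounded: 203.

203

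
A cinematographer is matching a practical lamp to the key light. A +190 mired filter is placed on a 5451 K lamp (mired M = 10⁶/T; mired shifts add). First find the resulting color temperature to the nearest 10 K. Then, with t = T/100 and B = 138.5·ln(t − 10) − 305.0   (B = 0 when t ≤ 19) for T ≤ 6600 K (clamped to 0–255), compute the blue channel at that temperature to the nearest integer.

M_in = 10⁶/5451 = 183.45; M_out = 183.45 + (+190) = 373.45.
T_out = 10⁶/373.45 = 2677.7 K → 2680 K; t = 26.8.
B = 138.5·ln(26.8 − 10) − 305.0 = 138.5·ln 16.8 − 305.0 = 138.5·2.8214 − 305.0 = 85.761.
Rounded: 86.

86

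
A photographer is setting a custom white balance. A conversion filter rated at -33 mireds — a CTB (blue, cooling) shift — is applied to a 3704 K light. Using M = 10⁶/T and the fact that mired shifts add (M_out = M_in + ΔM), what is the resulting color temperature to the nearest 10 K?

M_in = 10⁶/3704 = 269.98 mireds.
M_out = 269.98 + (-33) = 236.98 mireds.
T_out = 10⁶/236.98 = 4219.8 K → 4220 K.

4220 K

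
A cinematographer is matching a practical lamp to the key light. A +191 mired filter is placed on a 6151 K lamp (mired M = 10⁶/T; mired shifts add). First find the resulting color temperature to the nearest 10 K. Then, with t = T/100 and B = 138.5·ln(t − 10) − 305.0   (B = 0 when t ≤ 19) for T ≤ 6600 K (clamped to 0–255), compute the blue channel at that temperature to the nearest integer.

M_in = 10⁶/6151 = 162.58; M_out = 162.58 + (+191) = 353.58.
T_out = 10⁶/353.58 = 2828.3 K → 2830 K; t = 28.3.
B = 138.5·ln(28.3 − 10) − 305.0 = 138.5·ln 18.3 − 305.0 = 138.5·2.9069 − 305.0 = 97.606.
Rounded: 98.

98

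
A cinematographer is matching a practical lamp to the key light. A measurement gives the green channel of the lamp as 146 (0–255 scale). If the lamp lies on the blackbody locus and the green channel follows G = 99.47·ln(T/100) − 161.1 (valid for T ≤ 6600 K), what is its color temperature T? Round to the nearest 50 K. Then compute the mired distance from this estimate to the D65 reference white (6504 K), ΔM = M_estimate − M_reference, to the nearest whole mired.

+301 mireds

ln t = (146 + 161.1) / 99.47 = 3.0874.
t = e^3.0874 = 21.919.
T = 100·t = 2192 K → 2200 K to the nearest 50 K.
M_estimate = 10⁶/2200 = 454.55; M_reference = 10⁶/6504 = 153.75.
ΔM = 454.55 − 153.75 = 300.79 → +301 mireds.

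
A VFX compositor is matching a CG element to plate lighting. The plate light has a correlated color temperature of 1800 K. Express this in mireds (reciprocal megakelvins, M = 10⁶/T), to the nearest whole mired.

M = 10⁶ / 1800 = 555.556 → 556 mireds.

556 mireds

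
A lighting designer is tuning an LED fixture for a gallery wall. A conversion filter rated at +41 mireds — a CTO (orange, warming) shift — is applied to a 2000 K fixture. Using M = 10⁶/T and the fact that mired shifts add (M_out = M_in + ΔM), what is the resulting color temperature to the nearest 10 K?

1850 K

M_in = 10⁶/2000 = 500.00 mireds.
M_out = 500.00 + (+41) = 541.00 mireds.
T_out = 10⁶/541.00 = 1848.4 K → 1850 K.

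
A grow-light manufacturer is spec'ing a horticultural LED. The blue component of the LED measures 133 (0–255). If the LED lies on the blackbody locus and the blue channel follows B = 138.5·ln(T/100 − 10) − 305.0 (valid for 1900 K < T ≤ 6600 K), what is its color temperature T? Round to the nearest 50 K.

3350 K

ln(t − 10) = (133 + 305.0) / 138.5 = 3.1625.
t − 10 = e^3.1625 = 23.629, so t = 33.629.
T = 100·t = 3363 K → 3350 K to the nearest 50 K.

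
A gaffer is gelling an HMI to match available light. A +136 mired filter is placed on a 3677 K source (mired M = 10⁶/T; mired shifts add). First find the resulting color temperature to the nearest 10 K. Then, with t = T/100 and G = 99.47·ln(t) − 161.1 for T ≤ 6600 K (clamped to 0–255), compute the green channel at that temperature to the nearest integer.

157

M_in = 10⁶/3677 = 271.96; M_out = 271.96 + (+136) = 407.96.
T_out = 10⁶/407.96 = 2451.2 K → 2450 K; t = 24.5.
G = 99.47·ln 24.5 − 161.1 = 99.47·3.1987 − 161.1 = 157.072.
Rounded: 157.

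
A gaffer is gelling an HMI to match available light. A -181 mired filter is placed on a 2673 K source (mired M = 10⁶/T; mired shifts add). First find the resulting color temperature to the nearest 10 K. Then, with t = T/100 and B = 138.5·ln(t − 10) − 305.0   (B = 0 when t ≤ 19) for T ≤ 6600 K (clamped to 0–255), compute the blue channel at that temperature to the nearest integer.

212

M_in = 10⁶/2673 = 374.11; M_out = 374.11 + (-181) = 193.11.
T_out = 10⁶/193.11 = 5178.4 K → 5180 K; t = 51.8.
B = 138.5·ln(51.8 − 10) − 305.0 = 138.5·ln 41.8 − 305.0 = 138.5·3.7329 − 305.0 = 212.006.
Rounded: 212.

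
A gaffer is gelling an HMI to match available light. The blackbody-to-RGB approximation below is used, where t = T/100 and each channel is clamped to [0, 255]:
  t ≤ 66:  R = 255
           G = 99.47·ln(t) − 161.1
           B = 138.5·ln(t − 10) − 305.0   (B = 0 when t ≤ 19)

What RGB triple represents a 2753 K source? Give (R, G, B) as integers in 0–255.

t = 2753/100 = 27.53; the t ≤ 66 branch applies.
R = 255 by definition for t ≤ 66.
G = 99.47·ln 27.53 − 161.1 = 99.47·3.3153 − 161.1 = 168.671.
B = 138.5·ln(27.53 − 10) − 305.0 = 138.5·ln 17.53 − 305.0 = 138.5·2.8639 − 305.0 = 91.652.
Rounded: (255, 169, 92).

(255, 169, 92)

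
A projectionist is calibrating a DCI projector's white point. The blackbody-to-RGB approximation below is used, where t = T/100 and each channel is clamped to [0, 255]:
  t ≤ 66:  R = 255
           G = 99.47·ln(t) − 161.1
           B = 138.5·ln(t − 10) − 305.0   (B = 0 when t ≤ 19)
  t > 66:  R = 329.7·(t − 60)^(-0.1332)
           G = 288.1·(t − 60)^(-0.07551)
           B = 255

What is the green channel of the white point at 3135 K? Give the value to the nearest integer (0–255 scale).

182

t = 3135/100 = 31.35; the t ≤ 66 branch applies.
G = 99.47·ln 31.35 − 161.1 = 99.47·3.4452 − 161.1 = 181.595.
Rounded: 182.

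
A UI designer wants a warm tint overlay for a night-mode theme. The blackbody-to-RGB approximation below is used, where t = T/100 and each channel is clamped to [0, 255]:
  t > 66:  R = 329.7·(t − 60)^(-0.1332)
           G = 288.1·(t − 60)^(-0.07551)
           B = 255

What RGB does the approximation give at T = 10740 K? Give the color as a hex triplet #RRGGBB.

t = 10740/100 = 107.4; the t > 66 branch applies.
R = 329.7·(107.4 − 60)^(-0.1332) = 329.7·47.4^(-0.1332) = 329.7·0.59812 = 197.199.
G = 288.1·(107.4 − 60)^(-0.07551) = 288.1·47.4^(-0.07551) = 288.1·0.74724 = 215.281.
B = 255 by definition for t > 66.
Rounded: (197, 215, 255).
In hex: #C5D7FF.

#C5D7FF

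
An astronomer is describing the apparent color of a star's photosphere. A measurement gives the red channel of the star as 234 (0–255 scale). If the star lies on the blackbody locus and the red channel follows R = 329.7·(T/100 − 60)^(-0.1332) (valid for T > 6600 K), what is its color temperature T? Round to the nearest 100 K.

7300 K

(t − 60)^(-0.1332) = 234/329.7 = 0.70974.
t − 60 = 0.70974^(1/-0.1332) = 0.70974^(-7.508) = 13.119, so t = 73.119.
T = 100·t = 7312 K → 7300 K to the nearest 100 K.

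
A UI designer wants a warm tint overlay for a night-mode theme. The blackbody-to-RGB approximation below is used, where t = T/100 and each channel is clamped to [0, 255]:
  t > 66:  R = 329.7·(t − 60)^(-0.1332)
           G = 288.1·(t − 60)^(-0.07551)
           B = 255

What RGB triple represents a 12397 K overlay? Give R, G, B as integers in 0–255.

t = 12397/100 = 123.97; the t > 66 branch applies.
R = 329.7·(123.97 − 60)^(-0.1332) = 329.7·63.97^(-0.1332) = 329.7·0.57470 = 189.480.
G = 288.1·(123.97 − 60)^(-0.07551) = 288.1·63.97^(-0.07551) = 288.1·0.73052 = 210.462.
B = 255 by definition for t > 66.
Rounded: (189, 210, 255).

R=189, G=210, B=255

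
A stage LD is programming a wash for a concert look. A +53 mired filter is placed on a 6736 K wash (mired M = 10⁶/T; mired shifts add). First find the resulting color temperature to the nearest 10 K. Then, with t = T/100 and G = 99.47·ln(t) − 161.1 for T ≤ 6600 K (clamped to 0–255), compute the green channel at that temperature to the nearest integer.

M_in = 10⁶/6736 = 148.46; M_out = 148.46 + (+53) = 201.46.
T_out = 10⁶/201.46 = 4963.9 K → 4960 K; t = 49.6.
G = 99.47·ln 49.6 − 161.1 = 99.47·3.9040 − 161.1 = 227.230.
Rounded: 227.

227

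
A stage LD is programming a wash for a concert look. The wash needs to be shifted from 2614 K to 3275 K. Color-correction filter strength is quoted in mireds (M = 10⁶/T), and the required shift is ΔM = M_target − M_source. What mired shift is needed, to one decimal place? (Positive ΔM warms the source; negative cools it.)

M_source = 10⁶/2614 = 382.555; M_target = 10⁶/3275 = 305.344.
ΔM = 305.344 − 382.555 = -77.212 → -77.2 mireds, a cooling shift.

-77.2 mireds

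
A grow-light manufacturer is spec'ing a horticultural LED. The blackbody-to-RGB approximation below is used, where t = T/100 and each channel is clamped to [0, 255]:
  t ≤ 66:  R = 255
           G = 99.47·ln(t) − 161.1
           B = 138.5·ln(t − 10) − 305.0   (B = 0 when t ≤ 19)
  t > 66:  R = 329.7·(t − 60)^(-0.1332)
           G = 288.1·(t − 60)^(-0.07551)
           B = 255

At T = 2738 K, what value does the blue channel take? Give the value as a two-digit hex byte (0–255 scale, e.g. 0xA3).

t = 2738/100 = 27.38; the t ≤ 66 branch applies.
B = 138.5·ln(27.38 − 10) − 305.0 = 138.5·ln 17.38 − 305.0 = 138.5·2.8553 − 305.0 = 90.462.
Rounded: 90; in hex, 0x5A.

0x5A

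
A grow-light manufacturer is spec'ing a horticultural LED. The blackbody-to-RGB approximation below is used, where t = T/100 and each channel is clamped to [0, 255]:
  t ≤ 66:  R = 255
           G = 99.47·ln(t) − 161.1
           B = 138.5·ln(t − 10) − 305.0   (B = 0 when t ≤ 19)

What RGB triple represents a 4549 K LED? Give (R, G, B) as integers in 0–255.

(255, 219, 189)

t = 4549/100 = 45.49; the t ≤ 66 branch applies.
R = 255 by definition for t ≤ 66.
G = 99.47·ln 45.49 − 161.1 = 99.47·3.8175 − 161.1 = 218.626.
B = 138.5·ln(45.49 − 10) − 305.0 = 138.5·ln 35.49 − 305.0 = 138.5·3.5693 − 305.0 = 189.341.
Rounded: (255, 219, 189).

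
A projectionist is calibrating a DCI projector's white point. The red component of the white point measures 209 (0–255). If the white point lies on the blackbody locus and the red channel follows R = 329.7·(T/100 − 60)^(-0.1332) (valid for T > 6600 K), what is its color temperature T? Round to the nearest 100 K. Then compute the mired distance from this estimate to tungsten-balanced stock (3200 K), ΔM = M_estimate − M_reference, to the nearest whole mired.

-203 mireds

(t − 60)^(-0.1332) = 209/329.7 = 0.63391.
t − 60 = 0.63391^(1/-0.1332) = 0.63391^(-7.508) = 30.639, so t = 90.639.
T = 100·t = 9064 K → 9100 K to the nearest 100 K.
M_estimate = 10⁶/9100 = 109.89; M_reference = 10⁶/3200 = 312.50.
ΔM = 109.89 − 312.50 = -202.61 → -203 mireds.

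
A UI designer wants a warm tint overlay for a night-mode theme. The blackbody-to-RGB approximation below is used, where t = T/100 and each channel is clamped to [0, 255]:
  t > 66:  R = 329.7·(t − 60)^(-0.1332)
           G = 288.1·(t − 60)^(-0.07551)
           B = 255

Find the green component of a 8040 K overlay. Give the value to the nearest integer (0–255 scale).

229

t = 8040/100 = 80.4; the t > 66 branch applies.
G = 288.1·(80.4 − 60)^(-0.07551) = 288.1·20.4^(-0.07551) = 288.1·0.79636 = 229.432.
Rounded: 229.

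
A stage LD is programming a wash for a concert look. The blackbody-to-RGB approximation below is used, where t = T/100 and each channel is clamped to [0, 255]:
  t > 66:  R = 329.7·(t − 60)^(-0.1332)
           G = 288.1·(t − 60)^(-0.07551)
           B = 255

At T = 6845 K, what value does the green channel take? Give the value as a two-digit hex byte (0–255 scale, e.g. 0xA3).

t = 6845/100 = 68.45; the t > 66 branch applies.
G = 288.1·(68.45 − 60)^(-0.07551) = 288.1·8.45^(-0.07551) = 288.1·0.85116 = 245.220.
Rounded: 245; in hex, 0xF5.

0xF5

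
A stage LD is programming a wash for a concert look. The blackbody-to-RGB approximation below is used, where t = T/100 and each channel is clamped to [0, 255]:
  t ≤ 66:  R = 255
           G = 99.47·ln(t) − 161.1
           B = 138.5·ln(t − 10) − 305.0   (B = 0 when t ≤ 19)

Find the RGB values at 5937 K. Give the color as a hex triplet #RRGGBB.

t = 5937/100 = 59.37; the t ≤ 66 branch applies.
R = 255 by definition for t ≤ 66.
G = 99.47·ln 59.37 − 161.1 = 99.47·4.0838 − 161.1 = 245.114.
B = 138.5·ln(59.37 − 10) − 305.0 = 138.5·ln 49.37 − 305.0 = 138.5·3.8993 − 305.0 = 235.059.
Rounded: (255, 245, 235).
In hex: #FFF5EB.

#FFF5EB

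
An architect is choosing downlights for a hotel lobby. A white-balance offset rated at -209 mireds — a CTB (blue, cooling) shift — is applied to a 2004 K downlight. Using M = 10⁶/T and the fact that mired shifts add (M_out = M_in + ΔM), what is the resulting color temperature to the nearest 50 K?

3450 K

M_in = 10⁶/2004 = 499.00 mireds.
M_out = 499.00 + (-209) = 290.00 mireds.
T_out = 10⁶/290.00 = 3448.3 K → 3450 K.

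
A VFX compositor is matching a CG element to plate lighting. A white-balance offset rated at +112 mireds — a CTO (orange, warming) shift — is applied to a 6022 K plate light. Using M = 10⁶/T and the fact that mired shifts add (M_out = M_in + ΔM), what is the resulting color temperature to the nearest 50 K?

3600 K

M_in = 10⁶/6022 = 166.06 mireds.
M_out = 166.06 + (+112) = 278.06 mireds.
T_out = 10⁶/278.06 = 3596.4 K → 3600 K.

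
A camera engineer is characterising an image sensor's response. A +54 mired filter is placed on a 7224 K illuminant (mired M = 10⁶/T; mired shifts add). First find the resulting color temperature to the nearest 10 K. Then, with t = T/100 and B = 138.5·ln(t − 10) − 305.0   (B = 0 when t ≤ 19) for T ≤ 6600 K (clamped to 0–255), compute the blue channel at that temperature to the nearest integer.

M_in = 10⁶/7224 = 138.43; M_out = 138.43 + (+54) = 192.43.
T_out = 10⁶/192.43 = 5196.8 K → 5200 K; t = 52.
B = 138.5·ln(52 − 10) − 305.0 = 138.5·ln 42 − 305.0 = 138.5·3.7377 − 305.0 = 212.667.
Rounded: 213.

213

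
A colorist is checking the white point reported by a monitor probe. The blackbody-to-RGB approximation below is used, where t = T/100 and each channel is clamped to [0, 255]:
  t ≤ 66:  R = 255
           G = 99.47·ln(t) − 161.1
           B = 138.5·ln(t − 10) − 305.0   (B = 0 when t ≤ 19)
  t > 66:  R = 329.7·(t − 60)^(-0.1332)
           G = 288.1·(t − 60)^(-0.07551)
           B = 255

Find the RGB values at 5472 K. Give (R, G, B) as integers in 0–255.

(255, 237, 221)

t = 5472/100 = 54.72; the t ≤ 66 branch applies.
R = 255 by definition for t ≤ 66.
G = 99.47·ln 54.72 − 161.1 = 99.47·4.0022 − 161.1 = 237.002.
B = 138.5·ln(54.72 − 10) − 305.0 = 138.5·ln 44.72 − 305.0 = 138.5·3.8004 − 305.0 = 221.358.
Rounded: (255, 237, 221).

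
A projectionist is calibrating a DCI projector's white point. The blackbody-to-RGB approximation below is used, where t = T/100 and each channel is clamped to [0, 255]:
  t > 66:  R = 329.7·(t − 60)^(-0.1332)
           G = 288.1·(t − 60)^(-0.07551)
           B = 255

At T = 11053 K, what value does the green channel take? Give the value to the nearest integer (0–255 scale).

t = 11053/100 = 110.53; the t > 66 branch applies.
G = 288.1·(110.53 − 60)^(-0.07551) = 288.1·50.53^(-0.07551) = 288.1·0.74364 = 214.244.
Rounded: 214.

214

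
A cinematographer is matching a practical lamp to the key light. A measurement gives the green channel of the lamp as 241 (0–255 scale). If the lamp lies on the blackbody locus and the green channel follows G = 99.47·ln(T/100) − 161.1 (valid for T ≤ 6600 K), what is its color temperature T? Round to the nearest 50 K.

ln t = (241 + 161.1) / 99.47 = 4.0424.
t = e^4.0424 = 56.964.
T = 100·t = 5696 K → 5700 K to the nearest 50 K.

5700 K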